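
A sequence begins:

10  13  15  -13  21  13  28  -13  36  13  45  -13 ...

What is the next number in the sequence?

The terms cycle through 2 interleaved subsequences.
Track A: 10, 15, 21, 28, 36, 45 (triangular numbers n(n+1)/2 for n = 4, 5, …).
Track B: 13, -13, 13, -13, 13, -13 (the oscillation 13·(−1)^(n+1)).
Position 13 → track A, term 7 = 55.

55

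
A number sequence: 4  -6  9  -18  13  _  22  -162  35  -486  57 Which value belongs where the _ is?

-54

Split by position mod 2 into 2 tracks.
Track A: 4, 9, 13, 22, 35, 57 — each term equals the sum of the previous two.
Track B: -6, -18, ?, -162, -486 — geometric with ratio 3.
Filling track B at index 3 by its rule yields -54.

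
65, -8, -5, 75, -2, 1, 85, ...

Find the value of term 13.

105

The slot pattern repeats as ABB (period 3), so there are 2 interleaved tracks.
Stream A = 65, 75, 85: linear: a_n = 55 + 10·n.
Stream B = -8, -5, -2, 1: arithmetic with common difference +3.
The 13th slot belongs to stream A; its 5th term is 105.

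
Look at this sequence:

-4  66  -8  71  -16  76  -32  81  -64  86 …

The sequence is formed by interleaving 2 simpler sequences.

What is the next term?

-128

Split by position mod 2 into 2 tracks.
Track A = -4, -8, -16, -32, -64: geometric, ×2 each step.
Track B = 66, 71, 76, 81, 86: arithmetic, step +5.
The 11th slot belongs to track A; its 6th term is -128.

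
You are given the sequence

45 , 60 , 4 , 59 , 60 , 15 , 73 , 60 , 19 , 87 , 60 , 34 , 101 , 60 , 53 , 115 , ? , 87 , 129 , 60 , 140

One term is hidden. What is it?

Read the sequence 3 terms at a time; column i is its own pattern.
Track A is 45, 59, 73, 87, 101, 115, 129, which is adding 14 each time.
Track B is 60, 60, 60, 60, 60, ?, 60, which is always 60.
Track C is 4, 15, 19, 34, 53, 87, 140, which is each term equals the sum of the previous two.
The gap is track B's term 6; the rule gives 60.

60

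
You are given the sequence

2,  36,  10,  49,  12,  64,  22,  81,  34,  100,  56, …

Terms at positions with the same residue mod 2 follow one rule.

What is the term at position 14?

Positions 1, 3, 5, … form one subsequence and positions 2, 4, 6, … form another.
Track A: 2, 10, 12, 22, 34, 56 (Fibonacci-style (each term is the sum of the two before it)).
Track B: 36, 49, 64, 81, 100 (perfect squares starting at 6²).
Position 14 → track B, term 7 = 144.

144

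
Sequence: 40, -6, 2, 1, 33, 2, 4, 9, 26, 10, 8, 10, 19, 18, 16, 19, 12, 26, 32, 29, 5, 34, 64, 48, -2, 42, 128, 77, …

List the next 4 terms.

-9, 50, 256, 125

Read the sequence 4 terms at a time; column i is its own pattern.
Stream A: 40, 33, 26, 19, 12, 5, -2 (subtracting 7 each time).
Stream B: -6, 2, 10, 18, 26, 34, 42 (linear: a_n = -14 + 8·n).
Stream C: 2, 4, 8, 16, 32, 64, 128 (powers of 2).
Stream D: 1, 9, 10, 19, 29, 48, 77 (a Fibonacci-like recurrence a_n = a_{n-1} + a_{n-2}).
The 29th slot belongs to stream A; its 8th term is -9.
The 30th slot belongs to stream B; its 8th term is 50.
Term 31 comes from stream C (its 8th entry): 256.
Position 32 → stream D, term 8 = 125.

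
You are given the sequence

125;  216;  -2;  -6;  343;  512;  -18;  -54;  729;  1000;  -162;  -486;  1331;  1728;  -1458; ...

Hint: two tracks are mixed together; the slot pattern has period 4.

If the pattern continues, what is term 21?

The slot pattern repeats as AABB (period 4), so there are 2 interleaved tracks.
Track A: 125, 216, 343, 512, 729, 1000, 1331, 1728. The cubes 5³, 6³, 7³, ….
Track B: -2, -6, -18, -54, -162, -486, -1458. Geometric, ×3 each step.
Term 21 comes from track A (its 11th entry): 3375.

3375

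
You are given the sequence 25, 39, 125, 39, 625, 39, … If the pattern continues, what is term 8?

39

Positions 1, 3, 5, … form one subsequence and positions 2, 4, 6, … form another.
Track A is 25, 125, 625, which is powers of 5.
Track B is 39, 39, 39, which is the constant sequence 39.
Term 8 comes from track B (its 4th entry): 39.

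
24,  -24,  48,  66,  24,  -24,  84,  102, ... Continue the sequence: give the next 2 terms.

24, -24

Positions follow the repeating pattern AABB; grouping by letter gives 2 tracks.
Subsequence A: 24, -24, 24, -24 (the oscillation 24·(−1)^(n+1)).
Subsequence B: 48, 66, 84, 102 (adding 18 each time).
Term 9 comes from subsequence A (its 5th entry): 24.
Position 10 → subsequence A, term 6 = -24.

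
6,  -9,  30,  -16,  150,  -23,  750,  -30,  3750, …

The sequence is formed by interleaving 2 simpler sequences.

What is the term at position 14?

Split by position mod 2 into 2 tracks.
Track A: 6, 30, 150, 750, 3750 — geometric, ×5 each step.
Track B: -9, -16, -23, -30 — arithmetic with common difference −7.
Position 14 falls in track B as its term 7, giving -51.

-51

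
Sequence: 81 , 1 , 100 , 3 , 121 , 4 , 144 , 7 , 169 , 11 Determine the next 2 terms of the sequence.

Odd-indexed and even-indexed terms follow separate rules.
Stream A: 81, 100, 121, 144, 169. Consecutive squares n² from n = 9.
Stream B: 1, 3, 4, 7, 11. Fibonacci-style (each term is the sum of the two before it).
Position 11 falls in stream A as its term 6, giving 196.
Position 12 falls in stream B as its term 6, giving 18.

196, 18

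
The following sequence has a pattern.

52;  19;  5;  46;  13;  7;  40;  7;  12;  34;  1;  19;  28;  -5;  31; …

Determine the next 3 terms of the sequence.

Split by position mod 3: positions 1, 4, 7, … form one track, and each other residue class forms its own.
Subsequence A: 52, 46, 40, 34, 28 — arithmetic with common difference −6.
Subsequence B: 19, 13, 7, 1, -5 — arithmetic, step −6.
Subsequence C: 5, 7, 12, 19, 31 — each term equals the sum of the previous two.
The 16th slot belongs to subsequence A; its 6th term is 22.
Position 17 → subsequence B, term 6 = -11.
Position 18 → subsequence C, term 6 = 50.

22, -11, 50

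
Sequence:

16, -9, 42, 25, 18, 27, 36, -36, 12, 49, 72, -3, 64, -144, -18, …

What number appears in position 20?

Split by position mod 3: positions 1, 4, 7, … form one track, and each other residue class forms its own.
Subsequence A: 16, 25, 36, 49, 64 (consecutive squares n² from n = 4).
Subsequence B: -9, 18, -36, 72, -144 (geometric, ×-2 each step).
Subsequence C: 42, 27, 12, -3, -18 (linear: a_n = 57 − 15·n).
Term 20 comes from subsequence B (its 7th entry): -576.

-576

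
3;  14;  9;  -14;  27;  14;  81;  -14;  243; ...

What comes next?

14

The terms cycle through 2 interleaved subsequences.
Stream A = 3, 9, 27, 81, 243: powers of 3.
Stream B = 14, -14, 14, -14: alternating ±14.
The 10th slot belongs to stream B; its 5th term is 14.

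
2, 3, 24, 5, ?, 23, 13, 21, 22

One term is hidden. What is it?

Positions follow the repeating pattern AAB; grouping by letter gives 2 tracks.
Track A = 2, 3, 5, ?, 13, 21: Fibonacci-style (each term is the sum of the two before it).
Track B = 24, 23, 22: subtracting 1 each time.
Track A's pattern makes the blank 8.

8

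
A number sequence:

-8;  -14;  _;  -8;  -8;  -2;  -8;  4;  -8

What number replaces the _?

-8

Positions 1, 3, 5, … form one subsequence and positions 2, 4, 6, … form another.
Track A: -8, ?, -8, -8, -8 (always -8).
Track B: -14, -8, -2, 4 (linear: a_n = -20 + 6·n).
Track A's pattern makes the blank -8.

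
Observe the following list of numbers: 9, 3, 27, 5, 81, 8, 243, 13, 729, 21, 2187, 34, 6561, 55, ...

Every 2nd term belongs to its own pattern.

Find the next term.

19683

Taking every 2nd term gives 2 separate tracks.
Track A: 9, 27, 81, 243, 729, 2187, 6561. Powers 3^2, 3^3, 3^4, ….
Track B: 3, 5, 8, 13, 21, 34, 55. Fibonacci-style (each term is the sum of the two before it).
Term 15 comes from track A (its 8th entry): 19683.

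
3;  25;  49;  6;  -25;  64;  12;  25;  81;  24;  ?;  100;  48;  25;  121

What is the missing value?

Taking every 3rd term gives 3 separate tracks.
Stream A: 3, 6, 12, 24, 48 (geometric with ratio 2).
Stream B: 25, -25, 25, ?, 25 (oscillating between 25 and -25).
Stream C: 49, 64, 81, 100, 121 (the squares 7², 8², 9², …).
The gap is stream B's term 4; the rule gives -25.

-25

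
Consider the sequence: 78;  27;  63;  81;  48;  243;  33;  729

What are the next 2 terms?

Positions 1, 3, 5, … form one subsequence and positions 2, 4, 6, … form another.
Subsequence A: 78, 63, 48, 33. Linear: a_n = 93 − 15·n.
Subsequence B: 27, 81, 243, 729. Successive powers of 3.
Position 9 falls in subsequence A as its term 5, giving 18.
Position 10 falls in subsequence B as its term 5, giving 2187.

18, 2187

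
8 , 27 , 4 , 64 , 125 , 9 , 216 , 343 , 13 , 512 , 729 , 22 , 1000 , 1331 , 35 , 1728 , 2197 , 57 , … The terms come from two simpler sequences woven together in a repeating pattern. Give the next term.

2744

The slot pattern repeats as AAB (period 3), so there are 2 interleaved tracks.
Subsequence A: 8, 27, 64, 125, 216, 343, 512, 729, 1000, 1331, 1728, 2197 — the cubes 2³, 3³, 4³, ….
Subsequence B: 4, 9, 13, 22, 35, 57 — Fibonacci-style (each term is the sum of the two before it).
Position 19 → subsequence A, term 13 = 2744.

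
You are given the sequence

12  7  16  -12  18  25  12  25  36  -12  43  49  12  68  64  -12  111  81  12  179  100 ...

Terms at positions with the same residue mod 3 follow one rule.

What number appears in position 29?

759

The terms cycle through 3 interleaved subsequences.
Stream A = 12, -12, 12, -12, 12, -12, 12: the oscillation 12·(−1)^(n+1).
Stream B = 7, 18, 25, 43, 68, 111, 179: a Fibonacci-like recurrence a_n = a_{n-1} + a_{n-2}.
Stream C = 16, 25, 36, 49, 64, 81, 100: the squares 4², 5², 6², ….
Term 29 comes from stream B (its 10th entry): 759.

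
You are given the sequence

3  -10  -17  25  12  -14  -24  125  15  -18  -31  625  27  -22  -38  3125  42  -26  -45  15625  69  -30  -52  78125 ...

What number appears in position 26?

Read the sequence 4 terms at a time; column i is its own pattern.
Stream A: 3, 12, 15, 27, 42, 69 (a Fibonacci-like recurrence a_n = a_{n-1} + a_{n-2}).
Stream B: -10, -14, -18, -22, -26, -30 (linear: a_n = -6 − 4·n).
Stream C: -17, -24, -31, -38, -45, -52 (arithmetic, step −7).
Stream D: 25, 125, 625, 3125, 15625, 78125 (successive powers of 5).
Term 26 comes from stream B (its 7th entry): -34.

-34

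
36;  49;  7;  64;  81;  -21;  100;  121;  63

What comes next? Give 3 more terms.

Reading positions in blocks of 3 reveals the pattern AAB — 2 tracks woven together.
Track A = 36, 49, 64, 81, 100, 121: consecutive squares n² from n = 6.
Track B = 7, -21, 63: geometric, ×-3 each step.
The 10th slot belongs to track A; its 7th term is 144.
Position 11 falls in track A as its term 8, giving 169.
Position 12 falls in track B as its term 4, giving -189.

144, 169, -189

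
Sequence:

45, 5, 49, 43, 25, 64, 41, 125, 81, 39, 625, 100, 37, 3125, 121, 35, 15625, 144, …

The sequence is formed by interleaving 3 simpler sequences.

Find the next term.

Split by position mod 3 into 3 tracks.
Track A is 45, 43, 41, 39, 37, 35, which is arithmetic, step −2.
Track B is 5, 25, 125, 625, 3125, 15625, which is powers of 5.
Track C is 49, 64, 81, 100, 121, 144, which is the squares 7², 8², 9², ….
Position 19 falls in track A as its term 7, giving 33.

33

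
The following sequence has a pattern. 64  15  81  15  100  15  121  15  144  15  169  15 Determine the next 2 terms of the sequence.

196, 15

Positions 1, 3, 5, … form one subsequence and positions 2, 4, 6, … form another.
Subsequence A: 64, 81, 100, 121, 144, 169. The squares 8², 9², 10², ….
Subsequence B: 15, 15, 15, 15, 15, 15. The constant sequence 15.
The 13th slot belongs to subsequence A; its 7th term is 196.
Term 14 comes from subsequence B (its 7th entry): 15.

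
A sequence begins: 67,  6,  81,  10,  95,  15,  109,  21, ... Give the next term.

123

Taking every 2nd term gives 2 separate tracks.
Track A = 67, 81, 95, 109: adding 14 each time.
Track B = 6, 10, 15, 21: triangular numbers n(n+1)/2 for n = 3, 4, ….
Term 9 comes from track A (its 5th entry): 123.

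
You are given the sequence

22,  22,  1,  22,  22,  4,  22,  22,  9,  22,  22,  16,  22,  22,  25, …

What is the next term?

22

Reading positions in blocks of 3 reveals the pattern AAB — 2 tracks woven together.
Subsequence A: 22, 22, 22, 22, 22, 22, 22, 22, 22, 22. The constant sequence 22.
Subsequence B: 1, 4, 9, 16, 25. The squares 1², 2², 3², ….
The 16th slot belongs to subsequence A; its 11th term is 22.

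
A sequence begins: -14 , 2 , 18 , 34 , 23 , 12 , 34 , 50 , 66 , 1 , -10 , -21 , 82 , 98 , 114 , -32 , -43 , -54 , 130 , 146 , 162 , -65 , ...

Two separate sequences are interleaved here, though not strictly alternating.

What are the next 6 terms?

-76, -87, 178, 194, 210, -98

Reading positions in blocks of 6 reveals the pattern AAABBB — 2 tracks woven together.
Track A is -14, 2, 18, 34, 50, 66, 82, 98, 114, 130, 146, 162, which is adding 16 each time.
Track B is 34, 23, 12, 1, -10, -21, -32, -43, -54, -65, which is linear: a_n = 45 − 11·n.
Position 23 falls in track B as its term 11, giving -76.
Position 24 → track B, term 12 = -87.
Position 25 → track A, term 13 = 178.
Position 26 → track A, term 14 = 194.
Position 27 falls in track A as its term 15, giving 210.
Position 28 falls in track B as its term 13, giving -98.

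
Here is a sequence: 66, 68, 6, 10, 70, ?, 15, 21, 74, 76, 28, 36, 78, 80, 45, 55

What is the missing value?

Positions follow the repeating pattern AABB; grouping by letter gives 2 tracks.
Track A: 66, 68, 70, ?, 74, 76, 78, 80. Adding 2 each time.
Track B: 6, 10, 15, 21, 28, 36, 45, 55. The triangular numbers T_3, T_4, ….
So the missing entry in track A is 72.

72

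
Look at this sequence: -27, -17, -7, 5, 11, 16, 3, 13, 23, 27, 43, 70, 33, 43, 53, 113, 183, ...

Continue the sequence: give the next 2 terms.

Positions follow the repeating pattern AAABBB; grouping by letter gives 2 tracks.
Stream A: -27, -17, -7, 3, 13, 23, 33, 43, 53. Arithmetic with common difference +10.
Stream B: 5, 11, 16, 27, 43, 70, 113, 183. A Fibonacci-like recurrence a_n = a_{n-1} + a_{n-2}.
Term 18 comes from stream B (its 9th entry): 296.
Position 19 falls in stream A as its term 10, giving 63.

296, 63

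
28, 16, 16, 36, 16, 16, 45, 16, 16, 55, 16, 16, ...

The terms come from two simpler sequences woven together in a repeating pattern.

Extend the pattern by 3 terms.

Reading positions in blocks of 3 reveals the pattern ABB — 2 tracks woven together.
Track A: 28, 36, 45, 55. The triangular numbers T_7, T_8, ….
Track B: 16, 16, 16, 16, 16, 16, 16, 16. Constant 16.
The 13th slot belongs to track A; its 5th term is 66.
Term 14 comes from track B (its 9th entry): 16.
Position 15 → track B, term 10 = 16.

66, 16, 16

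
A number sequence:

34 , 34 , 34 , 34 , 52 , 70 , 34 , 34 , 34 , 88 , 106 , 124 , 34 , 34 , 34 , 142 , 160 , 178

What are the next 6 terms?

Reading positions in blocks of 6 reveals the pattern AAABBB — 2 tracks woven together.
Subsequence A is 34, 34, 34, 34, 34, 34, 34, 34, 34, which is always 34.
Subsequence B is 34, 52, 70, 88, 106, 124, 142, 160, 178, which is arithmetic, step +18.
Position 19 → subsequence A, term 10 = 34.
Term 20 comes from subsequence A (its 11th entry): 34.
Term 21 comes from subsequence A (its 12th entry): 34.
Position 22 → subsequence B, term 10 = 196.
Position 23 falls in subsequence B as its term 11, giving 214.
Term 24 comes from subsequence B (its 12th entry): 232.

34, 34, 34, 196, 214, 232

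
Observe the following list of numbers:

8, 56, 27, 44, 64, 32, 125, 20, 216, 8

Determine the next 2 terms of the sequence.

343, -4

Taking every 2nd term gives 2 separate tracks.
Track A is 8, 27, 64, 125, 216, which is consecutive cubes n³ from n = 2.
Track B is 56, 44, 32, 20, 8, which is linear: a_n = 68 − 12·n.
Term 11 comes from track A (its 6th entry): 343.
The 12th slot belongs to track B; its 6th term is -4.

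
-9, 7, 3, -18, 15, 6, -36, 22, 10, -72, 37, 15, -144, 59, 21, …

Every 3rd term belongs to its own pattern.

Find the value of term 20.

Split by position mod 3: positions 1, 4, 7, … form one track, and each other residue class forms its own.
Track A: -9, -18, -36, -72, -144. Multiplying by 2 each time.
Track B: 7, 15, 22, 37, 59. Fibonacci-style (each term is the sum of the two before it).
Track C: 3, 6, 10, 15, 21. Triangular numbers starting at T_2.
Term 20 comes from track B (its 7th entry): 155.

155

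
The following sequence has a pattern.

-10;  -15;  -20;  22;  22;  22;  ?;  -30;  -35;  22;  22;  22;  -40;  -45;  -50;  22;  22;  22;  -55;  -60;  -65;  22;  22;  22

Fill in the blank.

-25

Positions follow the repeating pattern AAABBB; grouping by letter gives 2 tracks.
Subsequence A is -10, -15, -20, ?, -30, -35, -40, -45, -50, -55, -60, -65, which is arithmetic with common difference −5.
Subsequence B is 22, 22, 22, 22, 22, 22, 22, 22, 22, 22, 22, 22, which is constant 22.
Filling subsequence A at index 4 by its rule yields -25.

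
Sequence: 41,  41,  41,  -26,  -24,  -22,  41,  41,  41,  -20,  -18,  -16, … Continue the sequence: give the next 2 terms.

The slot pattern repeats as AAABBB (period 6), so there are 2 interleaved tracks.
Track A: 41, 41, 41, 41, 41, 41 (the constant sequence 41).
Track B: -26, -24, -22, -20, -18, -16 (adding 2 each time).
Position 13 → track A, term 7 = 41.
Position 14 → track A, term 8 = 41.

41, 41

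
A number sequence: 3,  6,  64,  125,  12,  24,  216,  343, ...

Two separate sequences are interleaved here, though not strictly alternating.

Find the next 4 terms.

48, 96, 512, 729

Reading positions in blocks of 4 reveals the pattern AABB — 2 tracks woven together.
Subsequence A: 3, 6, 12, 24. Geometric with ratio 2.
Subsequence B: 64, 125, 216, 343. Consecutive cubes n³ from n = 4.
Position 9 → subsequence A, term 5 = 48.
Position 10 → subsequence A, term 6 = 96.
The 11th slot belongs to subsequence B; its 5th term is 512.
Term 12 comes from subsequence B (its 6th entry): 729.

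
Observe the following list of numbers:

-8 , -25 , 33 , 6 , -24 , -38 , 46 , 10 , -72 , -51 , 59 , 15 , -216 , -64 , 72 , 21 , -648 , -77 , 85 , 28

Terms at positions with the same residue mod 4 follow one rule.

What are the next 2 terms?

-1944, -90

Taking every 4th term gives 4 separate tracks.
Track A: -8, -24, -72, -216, -648. A geometric progression (common ratio 3).
Track B: -25, -38, -51, -64, -77. Subtracting 13 each time.
Track C: 33, 46, 59, 72, 85. Arithmetic, step +13.
Track D: 6, 10, 15, 21, 28. Triangular numbers n(n+1)/2 for n = 3, 4, ….
Position 21 → track A, term 6 = -1944.
Term 22 comes from track B (its 6th entry): -90.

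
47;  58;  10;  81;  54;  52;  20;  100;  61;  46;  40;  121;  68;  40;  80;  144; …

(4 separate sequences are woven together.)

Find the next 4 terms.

75, 34, 160, 169

The terms cycle through 4 interleaved subsequences.
Track A = 47, 54, 61, 68: linear: a_n = 40 + 7·n.
Track B = 58, 52, 46, 40: subtracting 6 each time.
Track C = 10, 20, 40, 80: geometric, ×2 each step.
Track D = 81, 100, 121, 144: consecutive squares n² from n = 9.
Position 17 → track A, term 5 = 75.
The 18th slot belongs to track B; its 5th term is 34.
The 19th slot belongs to track C; its 5th term is 160.
The 20th slot belongs to track D; its 5th term is 169.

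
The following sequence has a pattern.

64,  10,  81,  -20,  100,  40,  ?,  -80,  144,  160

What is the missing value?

121

Positions 1, 3, 5, … form one subsequence and positions 2, 4, 6, … form another.
Subsequence A = 64, 81, 100, ?, 144: the squares 8², 9², 10², ….
Subsequence B = 10, -20, 40, -80, 160: geometric with ratio -2.
So the missing entry in subsequence A is 121.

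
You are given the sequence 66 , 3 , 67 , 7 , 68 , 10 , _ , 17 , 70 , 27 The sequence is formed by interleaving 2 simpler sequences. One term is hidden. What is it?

The terms cycle through 2 interleaved subsequences.
Subsequence A = 66, 67, 68, ?, 70: arithmetic, step +1.
Subsequence B = 3, 7, 10, 17, 27: Fibonacci-style (each term is the sum of the two before it).
Subsequence A's pattern makes the blank 69.

69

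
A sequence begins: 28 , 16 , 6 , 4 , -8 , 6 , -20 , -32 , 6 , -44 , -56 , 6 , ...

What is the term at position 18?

6

The slot pattern repeats as AAB (period 3), so there are 2 interleaved tracks.
Track A is 28, 16, 4, -8, -20, -32, -44, -56, which is arithmetic with common difference −12.
Track B is 6, 6, 6, 6, which is constant 6.
Position 18 falls in track B as its term 6, giving 6.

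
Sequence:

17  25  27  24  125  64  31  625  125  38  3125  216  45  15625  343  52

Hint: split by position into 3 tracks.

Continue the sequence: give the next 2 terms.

78125, 512

Split by position mod 3: positions 1, 4, 7, … form one track, and each other residue class forms its own.
Subsequence A: 17, 24, 31, 38, 45, 52 (arithmetic, step +7).
Subsequence B: 25, 125, 625, 3125, 15625 (successive powers of 5).
Subsequence C: 27, 64, 125, 216, 343 (the cubes 3³, 4³, 5³, …).
The 17th slot belongs to subsequence B; its 6th term is 78125.
Position 18 falls in subsequence C as its term 6, giving 512.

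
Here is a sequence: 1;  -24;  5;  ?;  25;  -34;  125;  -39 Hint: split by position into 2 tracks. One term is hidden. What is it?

-29

The terms cycle through 2 interleaved subsequences.
Subsequence A: 1, 5, 25, 125 — powers of 5.
Subsequence B: -24, ?, -34, -39 — linear: a_n = -19 − 5·n.
The gap is subsequence B's term 2; the rule gives -29.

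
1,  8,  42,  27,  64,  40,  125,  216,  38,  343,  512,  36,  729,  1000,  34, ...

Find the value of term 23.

Positions follow the repeating pattern AAB; grouping by letter gives 2 tracks.
Track A: 1, 8, 27, 64, 125, 216, 343, 512, 729, 1000 — the cubes 1³, 2³, 3³, ….
Track B: 42, 40, 38, 36, 34 — arithmetic with common difference −2.
The 23rd slot belongs to track A; its 16th term is 4096.

4096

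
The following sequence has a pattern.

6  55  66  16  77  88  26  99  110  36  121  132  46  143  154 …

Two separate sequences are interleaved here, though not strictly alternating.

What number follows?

Positions follow the repeating pattern ABB; grouping by letter gives 2 tracks.
Track A is 6, 16, 26, 36, 46, which is arithmetic with common difference +10.
Track B is 55, 66, 77, 88, 99, 110, 121, 132, 143, 154, which is arithmetic with common difference +11.
The 16th slot belongs to track A; its 6th term is 56.

56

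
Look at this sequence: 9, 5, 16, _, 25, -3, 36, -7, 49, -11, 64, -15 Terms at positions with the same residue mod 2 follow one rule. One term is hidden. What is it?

Odd-indexed and even-indexed terms follow separate rules.
Track A = 9, 16, 25, 36, 49, 64: consecutive squares n² from n = 3.
Track B = 5, ?, -3, -7, -11, -15: subtracting 4 each time.
So the missing entry in track B is 1.

1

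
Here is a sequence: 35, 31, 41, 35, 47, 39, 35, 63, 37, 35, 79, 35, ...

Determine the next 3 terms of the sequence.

35, 95, 33

Read the sequence 3 terms at a time; column i is its own pattern.
Subsequence A = 35, 35, 35, 35: always 35.
Subsequence B = 31, 47, 63, 79: linear: a_n = 15 + 16·n.
Subsequence C = 41, 39, 37, 35: linear: a_n = 43 − 2·n.
Position 13 → subsequence A, term 5 = 35.
The 14th slot belongs to subsequence B; its 5th term is 95.
The 15th slot belongs to subsequence C; its 5th term is 33.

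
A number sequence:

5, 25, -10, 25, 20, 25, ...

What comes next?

-40

The terms cycle through 2 interleaved subsequences.
Stream A: 5, -10, 20 — geometric with ratio -2.
Stream B: 25, 25, 25 — always 25.
Position 7 falls in stream A as its term 4, giving -40.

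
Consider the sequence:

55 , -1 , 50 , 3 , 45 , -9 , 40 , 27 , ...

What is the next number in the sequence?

The terms cycle through 2 interleaved subsequences.
Stream A is 55, 50, 45, 40, which is linear: a_n = 60 − 5·n.
Stream B is -1, 3, -9, 27, which is geometric with ratio -3.
The 9th slot belongs to stream A; its 5th term is 35.

35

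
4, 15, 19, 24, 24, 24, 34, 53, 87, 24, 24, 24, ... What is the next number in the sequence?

140

Positions follow the repeating pattern AAABBB; grouping by letter gives 2 tracks.
Track A: 4, 15, 19, 34, 53, 87. Each term equals the sum of the previous two.
Track B: 24, 24, 24, 24, 24, 24. The constant sequence 24.
Position 13 falls in track A as its term 7, giving 140.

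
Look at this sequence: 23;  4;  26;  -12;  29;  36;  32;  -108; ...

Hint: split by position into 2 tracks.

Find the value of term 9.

Positions 1, 3, 5, … form one subsequence and positions 2, 4, 6, … form another.
Track A: 23, 26, 29, 32 (adding 3 each time).
Track B: 4, -12, 36, -108 (geometric with ratio -3).
Position 9 → track A, term 5 = 35.

35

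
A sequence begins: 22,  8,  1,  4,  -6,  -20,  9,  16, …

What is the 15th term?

Positions follow the repeating pattern AABB; grouping by letter gives 2 tracks.
Stream A: 22, 8, -6, -20. Arithmetic with common difference −14.
Stream B: 1, 4, 9, 16. The squares 1², 2², 3², ….
Position 15 → stream B, term 7 = 49.

49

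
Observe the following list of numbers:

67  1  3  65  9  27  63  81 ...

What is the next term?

243

The slot pattern repeats as ABB (period 3), so there are 2 interleaved tracks.
Subsequence A = 67, 65, 63: linear: a_n = 69 − 2·n.
Subsequence B = 1, 3, 9, 27, 81: powers 3^0, 3^1, 3^2, ….
Term 9 comes from subsequence B (its 6th entry): 243.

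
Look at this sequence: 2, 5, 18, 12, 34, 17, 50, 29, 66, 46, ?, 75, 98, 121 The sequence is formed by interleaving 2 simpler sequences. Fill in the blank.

82

Positions 1, 3, 5, … form one subsequence and positions 2, 4, 6, … form another.
Stream A: 2, 18, 34, 50, 66, ?, 98 (linear: a_n = -14 + 16·n).
Stream B: 5, 12, 17, 29, 46, 75, 121 (a Fibonacci-like recurrence a_n = a_{n-1} + a_{n-2}).
Filling stream A at index 6 by its rule yields 82.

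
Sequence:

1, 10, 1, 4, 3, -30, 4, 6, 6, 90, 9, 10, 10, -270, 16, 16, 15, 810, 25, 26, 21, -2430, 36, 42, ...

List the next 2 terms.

Read the sequence 4 terms at a time; column i is its own pattern.
Subsequence A = 1, 3, 6, 10, 15, 21: triangular numbers n(n+1)/2 for n = 1, 2, ….
Subsequence B = 10, -30, 90, -270, 810, -2430: multiplying by -3 each time.
Subsequence C = 1, 4, 9, 16, 25, 36: perfect squares starting at 1².
Subsequence D = 4, 6, 10, 16, 26, 42: a Fibonacci-like recurrence a_n = a_{n-1} + a_{n-2}.
Position 25 falls in subsequence A as its term 7, giving 28.
The 26th slot belongs to subsequence B; its 7th term is 7290.

28, 7290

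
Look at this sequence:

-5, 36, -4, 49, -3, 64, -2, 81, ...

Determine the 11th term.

0

Positions 1, 3, 5, … form one subsequence and positions 2, 4, 6, … form another.
Stream A: -5, -4, -3, -2 — arithmetic, step +1.
Stream B: 36, 49, 64, 81 — consecutive squares n² from n = 6.
The 11th slot belongs to stream A; its 6th term is 0.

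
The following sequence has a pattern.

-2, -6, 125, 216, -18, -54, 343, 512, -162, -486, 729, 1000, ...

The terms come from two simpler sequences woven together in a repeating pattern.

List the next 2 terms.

The slot pattern repeats as AABB (period 4), so there are 2 interleaved tracks.
Track A: -2, -6, -18, -54, -162, -486 — geometric, ×3 each step.
Track B: 125, 216, 343, 512, 729, 1000 — perfect cubes starting at 5³.
Position 13 falls in track A as its term 7, giving -1458.
Position 14 → track A, term 8 = -4374.

-1458, -4374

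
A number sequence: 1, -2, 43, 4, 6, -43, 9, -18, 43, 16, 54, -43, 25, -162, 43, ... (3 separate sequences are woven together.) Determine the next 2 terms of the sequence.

36, 486

The terms cycle through 3 interleaved subsequences.
Track A: 1, 4, 9, 16, 25. Perfect squares starting at 1².
Track B: -2, 6, -18, 54, -162. Multiplying by -3 each time.
Track C: 43, -43, 43, -43, 43. The oscillation 43·(−1)^(n+1).
Term 16 comes from track A (its 6th entry): 36.
The 17th slot belongs to track B; its 6th term is 486.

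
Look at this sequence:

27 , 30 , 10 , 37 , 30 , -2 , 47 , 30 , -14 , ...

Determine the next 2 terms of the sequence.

Split by position mod 3: positions 1, 4, 7, … form one track, and each other residue class forms its own.
Stream A = 27, 37, 47: linear: a_n = 17 + 10·n.
Stream B = 30, 30, 30: always 30.
Stream C = 10, -2, -14: linear: a_n = 22 − 12·n.
Position 10 falls in stream A as its term 4, giving 57.
Position 11 falls in stream B as its term 4, giving 30.

57, 30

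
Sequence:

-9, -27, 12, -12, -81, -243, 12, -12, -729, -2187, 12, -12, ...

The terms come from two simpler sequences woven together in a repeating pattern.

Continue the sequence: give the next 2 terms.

Reading positions in blocks of 4 reveals the pattern AABB — 2 tracks woven together.
Track A: -9, -27, -81, -243, -729, -2187 — a geometric progression (common ratio 3).
Track B: 12, -12, 12, -12, 12, -12 — oscillating between 12 and -12.
The 13th slot belongs to track A; its 7th term is -6561.
The 14th slot belongs to track A; its 8th term is -19683.

-6561, -19683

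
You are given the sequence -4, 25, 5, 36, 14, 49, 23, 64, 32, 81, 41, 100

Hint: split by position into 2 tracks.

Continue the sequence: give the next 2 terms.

Taking every 2nd term gives 2 separate tracks.
Track A = -4, 5, 14, 23, 32, 41: adding 9 each time.
Track B = 25, 36, 49, 64, 81, 100: the squares 5², 6², 7², ….
The 13th slot belongs to track A; its 7th term is 50.
Position 14 → track B, term 7 = 121.

50, 121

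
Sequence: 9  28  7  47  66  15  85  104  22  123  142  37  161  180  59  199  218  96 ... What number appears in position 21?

155

Positions follow the repeating pattern AAB; grouping by letter gives 2 tracks.
Stream A: 9, 28, 47, 66, 85, 104, 123, 142, 161, 180, 199, 218. Linear: a_n = -10 + 19·n.
Stream B: 7, 15, 22, 37, 59, 96. A Fibonacci-like recurrence a_n = a_{n-1} + a_{n-2}.
Position 21 → stream B, term 7 = 155.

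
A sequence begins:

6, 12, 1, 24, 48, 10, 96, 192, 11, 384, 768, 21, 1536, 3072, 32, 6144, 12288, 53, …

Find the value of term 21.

Positions follow the repeating pattern AAB; grouping by letter gives 2 tracks.
Track A: 6, 12, 24, 48, 96, 192, 384, 768, 1536, 3072, 6144, 12288. Geometric, ×2 each step.
Track B: 1, 10, 11, 21, 32, 53. Fibonacci-style (each term is the sum of the two before it).
Term 21 comes from track B (its 7th entry): 85.

85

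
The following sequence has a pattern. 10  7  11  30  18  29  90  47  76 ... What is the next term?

270

Reading positions in blocks of 3 reveals the pattern ABB — 2 tracks woven together.
Stream A: 10, 30, 90 — geometric, ×3 each step.
Stream B: 7, 11, 18, 29, 47, 76 — Fibonacci-style (each term is the sum of the two before it).
Position 10 → stream A, term 4 = 270.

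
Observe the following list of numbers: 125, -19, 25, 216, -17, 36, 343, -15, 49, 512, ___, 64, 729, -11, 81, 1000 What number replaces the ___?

-13

Read the sequence 3 terms at a time; column i is its own pattern.
Track A is 125, 216, 343, 512, 729, 1000, which is perfect cubes starting at 5³.
Track B is -19, -17, -15, ?, -11, which is arithmetic with common difference +2.
Track C is 25, 36, 49, 64, 81, which is consecutive squares n² from n = 5.
Track B's pattern makes the blank -13.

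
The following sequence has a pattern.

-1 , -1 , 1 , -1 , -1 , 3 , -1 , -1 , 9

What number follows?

Positions follow the repeating pattern AAB; grouping by letter gives 2 tracks.
Subsequence A is -1, -1, -1, -1, -1, -1, which is always -1.
Subsequence B is 1, 3, 9, which is powers of 3.
Position 10 falls in subsequence A as its term 7, giving -1.

-1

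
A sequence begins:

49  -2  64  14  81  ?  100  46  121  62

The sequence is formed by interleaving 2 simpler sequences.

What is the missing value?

The terms cycle through 2 interleaved subsequences.
Subsequence A: 49, 64, 81, 100, 121 (perfect squares starting at 7²).
Subsequence B: -2, 14, ?, 46, 62 (arithmetic, step +16).
Filling subsequence B at index 3 by its rule yields 30.

30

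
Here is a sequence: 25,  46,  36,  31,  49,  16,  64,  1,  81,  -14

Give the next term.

Odd-indexed and even-indexed terms follow separate rules.
Stream A: 25, 36, 49, 64, 81 (consecutive squares n² from n = 5).
Stream B: 46, 31, 16, 1, -14 (arithmetic with common difference −15).
Position 11 → stream A, term 6 = 100.

100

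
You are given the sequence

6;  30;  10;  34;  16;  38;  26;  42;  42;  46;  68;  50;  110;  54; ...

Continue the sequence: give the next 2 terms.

178, 58

The terms cycle through 2 interleaved subsequences.
Stream A = 6, 10, 16, 26, 42, 68, 110: each term equals the sum of the previous two.
Stream B = 30, 34, 38, 42, 46, 50, 54: arithmetic, step +4.
The 15th slot belongs to stream A; its 8th term is 178.
Term 16 comes from stream B (its 8th entry): 58.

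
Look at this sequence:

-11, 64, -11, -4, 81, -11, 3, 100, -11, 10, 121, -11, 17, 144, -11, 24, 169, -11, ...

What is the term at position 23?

225

Taking every 3rd term gives 3 separate tracks.
Track A is -11, -4, 3, 10, 17, 24, which is arithmetic with common difference +7.
Track B is 64, 81, 100, 121, 144, 169, which is consecutive squares n² from n = 8.
Track C is -11, -11, -11, -11, -11, -11, which is always -11.
Position 23 → track B, term 8 = 225.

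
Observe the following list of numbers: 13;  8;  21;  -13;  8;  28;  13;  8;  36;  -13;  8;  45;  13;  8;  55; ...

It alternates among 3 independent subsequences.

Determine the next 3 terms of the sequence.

The terms cycle through 3 interleaved subsequences.
Subsequence A is 13, -13, 13, -13, 13, which is alternating ±13.
Subsequence B is 8, 8, 8, 8, 8, which is the constant sequence 8.
Subsequence C is 21, 28, 36, 45, 55, which is triangular numbers n(n+1)/2 for n = 6, 7, ….
The 16th slot belongs to subsequence A; its 6th term is -13.
Term 17 comes from subsequence B (its 6th entry): 8.
Position 18 falls in subsequence C as its term 6, giving 66.

-13, 8, 66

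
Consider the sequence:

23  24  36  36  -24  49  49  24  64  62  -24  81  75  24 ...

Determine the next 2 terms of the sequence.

100, 88

Split by position mod 3 into 3 tracks.
Track A: 23, 36, 49, 62, 75. Arithmetic, step +13.
Track B: 24, -24, 24, -24, 24. Oscillating between 24 and -24.
Track C: 36, 49, 64, 81. Perfect squares starting at 6².
Position 15 → track C, term 5 = 100.
The 16th slot belongs to track A; its 6th term is 88.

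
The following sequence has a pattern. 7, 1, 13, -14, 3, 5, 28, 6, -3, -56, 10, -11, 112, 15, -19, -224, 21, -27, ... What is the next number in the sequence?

448

Taking every 3rd term gives 3 separate tracks.
Stream A: 7, -14, 28, -56, 112, -224. Multiplying by -2 each time.
Stream B: 1, 3, 6, 10, 15, 21. Triangular numbers n(n+1)/2 for n = 1, 2, ….
Stream C: 13, 5, -3, -11, -19, -27. Arithmetic with common difference −8.
Term 19 comes from stream A (its 7th entry): 448.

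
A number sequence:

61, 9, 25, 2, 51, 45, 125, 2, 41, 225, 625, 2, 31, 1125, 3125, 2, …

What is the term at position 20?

2

Split by position mod 4 into 4 tracks.
Subsequence A: 61, 51, 41, 31. Arithmetic, step −10.
Subsequence B: 9, 45, 225, 1125. Geometric with ratio 5.
Subsequence C: 25, 125, 625, 3125. Successive powers of 5.
Subsequence D: 2, 2, 2, 2. Constant 2.
The 20th slot belongs to subsequence D; its 5th term is 2.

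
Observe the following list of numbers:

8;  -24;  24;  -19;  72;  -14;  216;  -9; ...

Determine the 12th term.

The terms cycle through 2 interleaved subsequences.
Track A = 8, 24, 72, 216: geometric, ×3 each step.
Track B = -24, -19, -14, -9: linear: a_n = -29 + 5·n.
Position 12 falls in track B as its term 6, giving 1.

1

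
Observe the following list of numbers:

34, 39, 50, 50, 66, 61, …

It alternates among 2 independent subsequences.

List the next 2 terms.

Split by position mod 2 into 2 tracks.
Track A = 34, 50, 66: linear: a_n = 18 + 16·n.
Track B = 39, 50, 61: linear: a_n = 28 + 11·n.
Term 7 comes from track A (its 4th entry): 82.
Position 8 → track B, term 4 = 72.

82, 72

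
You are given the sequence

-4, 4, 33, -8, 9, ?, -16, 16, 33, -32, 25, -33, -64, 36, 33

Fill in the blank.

The terms cycle through 3 interleaved subsequences.
Track A = -4, -8, -16, -32, -64: a geometric progression (common ratio 2).
Track B = 4, 9, 16, 25, 36: perfect squares starting at 2².
Track C = 33, ?, 33, -33, 33: oscillating between 33 and -33.
Track C's pattern makes the blank -33.

-33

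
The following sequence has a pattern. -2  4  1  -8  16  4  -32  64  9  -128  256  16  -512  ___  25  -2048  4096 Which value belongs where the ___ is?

1024

Reading positions in blocks of 3 reveals the pattern AAB — 2 tracks woven together.
Track A: -2, 4, -8, 16, -32, 64, -128, 256, -512, ?, -2048, 4096 (geometric with ratio -2).
Track B: 1, 4, 9, 16, 25 (the squares 1², 2², 3², …).
Filling track A at index 10 by its rule yields 1024.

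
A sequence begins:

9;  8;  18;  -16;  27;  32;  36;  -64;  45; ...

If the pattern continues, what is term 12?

Split by position mod 2 into 2 tracks.
Track A: 9, 18, 27, 36, 45 (linear: a_n = 9·n).
Track B: 8, -16, 32, -64 (geometric, ×-2 each step).
Position 12 falls in track B as its term 6, giving -256.

-256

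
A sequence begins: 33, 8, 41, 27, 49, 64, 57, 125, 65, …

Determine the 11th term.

73

Split by position mod 2 into 2 tracks.
Stream A = 33, 41, 49, 57, 65: arithmetic, step +8.
Stream B = 8, 27, 64, 125: perfect cubes starting at 2³.
Term 11 comes from stream A (its 6th entry): 73.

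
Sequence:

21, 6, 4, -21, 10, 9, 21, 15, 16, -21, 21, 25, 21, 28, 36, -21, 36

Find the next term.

49

Read the sequence 3 terms at a time; column i is its own pattern.
Subsequence A: 21, -21, 21, -21, 21, -21. The oscillation 21·(−1)^(n+1).
Subsequence B: 6, 10, 15, 21, 28, 36. Triangular numbers starting at T_3.
Subsequence C: 4, 9, 16, 25, 36. Consecutive squares n² from n = 2.
Position 18 falls in subsequence C as its term 6, giving 49.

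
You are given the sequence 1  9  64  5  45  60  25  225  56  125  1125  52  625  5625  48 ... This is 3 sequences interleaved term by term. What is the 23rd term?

703125

Split by position mod 3: positions 1, 4, 7, … form one track, and each other residue class forms its own.
Track A: 1, 5, 25, 125, 625 (successive powers of 5).
Track B: 9, 45, 225, 1125, 5625 (geometric with ratio 5).
Track C: 64, 60, 56, 52, 48 (subtracting 4 each time).
Position 23 → track B, term 8 = 703125.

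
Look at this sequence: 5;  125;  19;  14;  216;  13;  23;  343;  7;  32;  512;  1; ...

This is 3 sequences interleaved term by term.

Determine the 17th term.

Taking every 3rd term gives 3 separate tracks.
Track A: 5, 14, 23, 32 — adding 9 each time.
Track B: 125, 216, 343, 512 — the cubes 5³, 6³, 7³, ….
Track C: 19, 13, 7, 1 — linear: a_n = 25 − 6·n.
Position 17 falls in track B as its term 6, giving 1000.

1000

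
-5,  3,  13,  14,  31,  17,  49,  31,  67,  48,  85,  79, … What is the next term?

Taking every 2nd term gives 2 separate tracks.
Track A: -5, 13, 31, 49, 67, 85 — adding 18 each time.
Track B: 3, 14, 17, 31, 48, 79 — each term equals the sum of the previous two.
Position 13 falls in track A as its term 7, giving 103.

103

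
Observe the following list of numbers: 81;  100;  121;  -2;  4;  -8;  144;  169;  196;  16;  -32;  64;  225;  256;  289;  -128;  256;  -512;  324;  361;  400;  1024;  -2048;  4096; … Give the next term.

Positions follow the repeating pattern AAABBB; grouping by letter gives 2 tracks.
Subsequence A: 81, 100, 121, 144, 169, 196, 225, 256, 289, 324, 361, 400 — consecutive squares n² from n = 9.
Subsequence B: -2, 4, -8, 16, -32, 64, -128, 256, -512, 1024, -2048, 4096 — multiplying by -2 each time.
Term 25 comes from subsequence A (its 13th entry): 441.

441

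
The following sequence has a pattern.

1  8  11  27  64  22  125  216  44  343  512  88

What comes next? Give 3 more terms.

729, 1000, 176

Positions follow the repeating pattern AAB; grouping by letter gives 2 tracks.
Track A: 1, 8, 27, 64, 125, 216, 343, 512 — the cubes 1³, 2³, 3³, ….
Track B: 11, 22, 44, 88 — geometric with ratio 2.
Position 13 → track A, term 9 = 729.
The 14th slot belongs to track A; its 10th term is 1000.
Position 15 → track B, term 5 = 176.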